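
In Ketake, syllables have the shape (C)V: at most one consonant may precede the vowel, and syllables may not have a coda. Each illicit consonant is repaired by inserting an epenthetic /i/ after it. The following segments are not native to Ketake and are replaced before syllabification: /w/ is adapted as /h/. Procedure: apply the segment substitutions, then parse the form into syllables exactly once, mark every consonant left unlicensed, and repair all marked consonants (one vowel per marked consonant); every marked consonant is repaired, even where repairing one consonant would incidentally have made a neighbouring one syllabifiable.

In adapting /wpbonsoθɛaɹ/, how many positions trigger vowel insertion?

After substitution the input is /hpbonsoθɛaɹ/.
The unsyllabifiable consonants are /h/, /p/, /n/, /ɹ/; each receives one epenthetic vowel.

4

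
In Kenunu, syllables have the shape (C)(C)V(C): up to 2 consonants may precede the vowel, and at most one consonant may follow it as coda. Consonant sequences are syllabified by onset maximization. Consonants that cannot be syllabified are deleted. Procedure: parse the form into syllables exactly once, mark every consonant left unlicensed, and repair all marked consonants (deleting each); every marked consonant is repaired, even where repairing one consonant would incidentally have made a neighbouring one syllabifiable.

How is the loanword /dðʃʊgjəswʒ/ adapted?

The consonants /d/, /w/, /ʒ/ cannot be parsed into a legal (C)(C)V(C) syllable (at most one coda consonant is licensed; onsets may contain at most 2 consonants).
Deleting the stranded consonants removes /d/, /w/, /ʒ/.

ðʃʊgjəs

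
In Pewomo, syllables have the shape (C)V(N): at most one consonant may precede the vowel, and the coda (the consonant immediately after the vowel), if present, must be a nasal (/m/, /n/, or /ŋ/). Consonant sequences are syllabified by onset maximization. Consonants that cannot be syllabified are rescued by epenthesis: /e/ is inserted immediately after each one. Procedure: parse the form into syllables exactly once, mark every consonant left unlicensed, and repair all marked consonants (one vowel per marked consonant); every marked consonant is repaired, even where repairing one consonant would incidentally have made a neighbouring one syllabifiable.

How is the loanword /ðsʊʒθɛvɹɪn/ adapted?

ðesʊʒeθɛveɹɪn

Syllabifying with onset maximization leaves /ð/, /ʒ/, /v/ stranded (only a nasal (/m/, /n/, or /ŋ/) is licensed in coda position; onsets are limited to one consonant).
Each unlicensed consonant becomes the onset of a new syllable: /ð/ → /ðe/, /ʒ/ → /ʒe/, /v/ → /ve/.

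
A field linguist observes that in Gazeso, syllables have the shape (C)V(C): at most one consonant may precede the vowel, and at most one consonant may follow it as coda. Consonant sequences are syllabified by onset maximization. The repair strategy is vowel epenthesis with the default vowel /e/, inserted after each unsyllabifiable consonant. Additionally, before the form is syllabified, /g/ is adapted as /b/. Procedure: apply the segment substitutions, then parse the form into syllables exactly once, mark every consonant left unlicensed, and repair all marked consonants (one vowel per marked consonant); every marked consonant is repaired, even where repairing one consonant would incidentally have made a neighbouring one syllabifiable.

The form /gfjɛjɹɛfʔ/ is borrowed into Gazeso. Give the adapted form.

Substitution: /g/ → /b/, giving /bfjɛjɹɛfʔ/.
Under (C)V(C), the unsyllabifiable consonants are /b/, /f/, /ʔ/ (at most one coda consonant is licensed; onsets are limited to one consonant).
Epenthesis after each stranded consonant: /b/ → /be/, /f/ → /fe/, /ʔ/ → /ʔe/.

befejɛjɹɛfʔe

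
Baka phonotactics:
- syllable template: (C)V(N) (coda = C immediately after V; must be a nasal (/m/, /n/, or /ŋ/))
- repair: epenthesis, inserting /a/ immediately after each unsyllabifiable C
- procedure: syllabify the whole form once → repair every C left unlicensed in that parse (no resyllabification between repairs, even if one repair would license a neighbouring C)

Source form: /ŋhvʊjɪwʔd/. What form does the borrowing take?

Under (C)V(N), the unsyllabifiable consonants are /ŋ/, /h/, /w/, /ʔ/, /d/ (only a nasal (/m/, /n/, or /ŋ/) is licensed in coda position; onsets are limited to one consonant).
Each unlicensed consonant becomes the onset of a new syllable: /ŋ/ → /ŋa/, /h/ → /ha/, /w/ → /wa/, /ʔ/ → /ʔa/, /d/ → /da/.

ŋahavʊjɪwaʔada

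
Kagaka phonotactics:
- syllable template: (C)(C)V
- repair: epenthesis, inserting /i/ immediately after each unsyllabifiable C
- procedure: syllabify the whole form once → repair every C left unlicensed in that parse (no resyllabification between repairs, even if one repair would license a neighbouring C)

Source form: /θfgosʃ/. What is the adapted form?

θifgosiʃi

The consonants /θ/, /s/, /ʃ/ cannot be parsed into a legal (C)(C)V syllable (no codas are permitted; onsets may contain at most 2 consonants).
Inserting the epenthetic vowel yields /θ/ → /θi/, /s/ → /si/, /ʃ/ → /ʃi/.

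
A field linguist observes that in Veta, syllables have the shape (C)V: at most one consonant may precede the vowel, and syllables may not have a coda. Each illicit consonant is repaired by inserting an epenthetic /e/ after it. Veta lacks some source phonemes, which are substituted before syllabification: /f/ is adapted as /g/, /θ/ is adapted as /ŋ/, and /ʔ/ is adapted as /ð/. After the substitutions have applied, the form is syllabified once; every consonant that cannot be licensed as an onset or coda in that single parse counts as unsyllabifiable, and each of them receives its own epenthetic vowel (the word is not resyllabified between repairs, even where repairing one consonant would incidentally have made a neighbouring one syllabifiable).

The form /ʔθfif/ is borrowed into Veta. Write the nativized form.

ðeŋegige

Substitution: /ʔ/ → /ð/, /θ/ → /ŋ/, /f/ → /g/, giving /ðŋgig/.
The consonants /ð/, /ŋ/, /g/ cannot be parsed into a legal (C)V syllable (no codas are permitted; onsets are limited to one consonant).
Epenthesis after each stranded consonant: /ð/ → /ðe/, /ŋ/ → /ŋe/, /g/ → /ge/.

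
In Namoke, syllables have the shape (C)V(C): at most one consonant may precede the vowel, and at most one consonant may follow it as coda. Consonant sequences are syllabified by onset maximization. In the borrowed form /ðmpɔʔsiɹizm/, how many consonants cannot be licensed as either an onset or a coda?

Syllabifying with onset maximization leaves /ð/, /m/, /m/ stranded (at most one coda consonant is licensed; onsets are limited to one consonant).

3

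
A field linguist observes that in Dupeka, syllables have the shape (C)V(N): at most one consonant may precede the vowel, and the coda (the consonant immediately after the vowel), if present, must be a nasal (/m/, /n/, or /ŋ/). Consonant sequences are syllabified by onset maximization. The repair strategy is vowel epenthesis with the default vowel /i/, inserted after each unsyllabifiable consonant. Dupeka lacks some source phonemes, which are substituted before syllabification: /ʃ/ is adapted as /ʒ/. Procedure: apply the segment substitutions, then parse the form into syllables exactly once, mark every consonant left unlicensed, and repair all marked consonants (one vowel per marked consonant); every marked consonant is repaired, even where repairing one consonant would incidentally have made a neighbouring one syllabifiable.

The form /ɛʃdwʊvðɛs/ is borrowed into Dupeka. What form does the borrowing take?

Substitution: /ʃ/ → /ʒ/, giving /ɛʒdwʊvðɛs/.
The consonants /ʒ/, /d/, /v/, /s/ cannot be parsed into a legal (C)V(N) syllable (only a nasal (/m/, /n/, or /ŋ/) is licensed in coda position; onsets are limited to one consonant).
Inserting the epenthetic vowel yields /ʒ/ → /ʒi/, /d/ → /di/, /v/ → /vi/, /s/ → /si/.

ɛʒidiwʊviðɛsi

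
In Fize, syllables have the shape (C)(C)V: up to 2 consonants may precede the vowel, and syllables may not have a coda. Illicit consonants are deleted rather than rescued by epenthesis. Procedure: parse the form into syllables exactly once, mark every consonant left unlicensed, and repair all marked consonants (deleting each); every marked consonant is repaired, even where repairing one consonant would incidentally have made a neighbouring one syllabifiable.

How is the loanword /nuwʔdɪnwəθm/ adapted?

Under (C)(C)V, the unsyllabifiable consonants are /w/, /θ/, /m/ (no codas are permitted; onsets may contain at most 2 consonants).
Deletion applies to /w/, /θ/, /m/.

nuʔdɪnwə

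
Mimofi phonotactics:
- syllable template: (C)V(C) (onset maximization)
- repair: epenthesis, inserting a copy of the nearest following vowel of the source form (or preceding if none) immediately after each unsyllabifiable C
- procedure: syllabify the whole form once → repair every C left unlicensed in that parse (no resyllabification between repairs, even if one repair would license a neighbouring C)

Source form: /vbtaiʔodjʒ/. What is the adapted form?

Under (C)V(C), the unsyllabifiable consonants are /v/, /b/, /j/, /ʒ/ (at most one coda consonant is licensed; onsets are limited to one consonant).
Each unlicensed consonant becomes the onset of a new syllable: /v/ → /va/, /b/ → /ba/, /j/ → /jo/, /ʒ/ → /ʒo/.

vabataiʔodjoʒo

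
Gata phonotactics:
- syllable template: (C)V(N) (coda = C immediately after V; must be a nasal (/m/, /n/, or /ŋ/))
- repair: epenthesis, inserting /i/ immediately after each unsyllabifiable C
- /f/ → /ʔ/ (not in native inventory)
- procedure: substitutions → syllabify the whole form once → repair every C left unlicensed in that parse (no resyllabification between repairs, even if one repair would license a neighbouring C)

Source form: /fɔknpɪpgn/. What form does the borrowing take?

ʔɔkinipɪpigini

Substitution: /f/ → /ʔ/, giving /ʔɔknpɪpgn/.
Syllabifying with onset maximization leaves /k/, /n/, /p/, /g/, /n/ stranded (only a nasal (/m/, /n/, or /ŋ/) is licensed in coda position; onsets are limited to one consonant).
Epenthesis after each stranded consonant: /k/ → /ki/, /n/ → /ni/, /p/ → /pi/, /g/ → /gi/, /n/ → /ni/.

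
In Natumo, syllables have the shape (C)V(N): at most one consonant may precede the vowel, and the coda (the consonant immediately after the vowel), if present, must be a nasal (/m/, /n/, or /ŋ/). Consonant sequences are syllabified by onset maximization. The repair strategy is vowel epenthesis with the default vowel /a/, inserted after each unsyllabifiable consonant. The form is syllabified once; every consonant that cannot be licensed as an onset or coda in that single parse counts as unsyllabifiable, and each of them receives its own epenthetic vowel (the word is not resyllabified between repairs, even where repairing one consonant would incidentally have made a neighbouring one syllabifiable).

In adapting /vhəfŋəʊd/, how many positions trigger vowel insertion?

3

The unsyllabifiable consonants are /v/, /f/, /d/; each receives one epenthetic vowel.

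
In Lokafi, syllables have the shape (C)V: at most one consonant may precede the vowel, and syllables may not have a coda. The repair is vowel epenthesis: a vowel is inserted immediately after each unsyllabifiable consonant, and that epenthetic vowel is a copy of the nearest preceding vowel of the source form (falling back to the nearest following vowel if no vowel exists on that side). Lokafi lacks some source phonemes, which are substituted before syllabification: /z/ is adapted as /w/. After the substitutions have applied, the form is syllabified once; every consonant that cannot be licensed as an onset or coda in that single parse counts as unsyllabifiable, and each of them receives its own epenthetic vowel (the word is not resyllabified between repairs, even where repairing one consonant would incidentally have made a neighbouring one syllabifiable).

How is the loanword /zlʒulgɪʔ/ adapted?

wuluʒulugɪʔɪ

Substitution: /z/ → /w/, giving /wlʒulgɪʔ/.
The consonants /w/, /l/, /l/, /ʔ/ cannot be parsed into a legal (C)V syllable (no codas are permitted; onsets are limited to one consonant).
Each unlicensed consonant becomes the onset of a new syllable: /w/ → /wu/, /l/ → /lu/, /l/ → /lu/, /ʔ/ → /ʔɪ/.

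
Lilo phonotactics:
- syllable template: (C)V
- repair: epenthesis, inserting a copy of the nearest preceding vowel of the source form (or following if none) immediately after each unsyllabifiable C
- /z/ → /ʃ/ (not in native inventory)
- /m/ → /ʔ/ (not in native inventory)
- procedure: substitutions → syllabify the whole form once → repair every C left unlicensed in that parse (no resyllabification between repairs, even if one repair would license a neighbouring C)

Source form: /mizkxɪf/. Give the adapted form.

ʔiʃikixɪfɪ

Substitution: /m/ → /ʔ/, /z/ → /ʃ/, giving /ʔiʃkxɪf/.
The consonants /ʃ/, /k/, /f/ cannot be parsed into a legal (C)V syllable (no codas are permitted; onsets are limited to one consonant).
Epenthesis after each stranded consonant: /ʃ/ → /ʃi/, /k/ → /ki/, /f/ → /fɪ/.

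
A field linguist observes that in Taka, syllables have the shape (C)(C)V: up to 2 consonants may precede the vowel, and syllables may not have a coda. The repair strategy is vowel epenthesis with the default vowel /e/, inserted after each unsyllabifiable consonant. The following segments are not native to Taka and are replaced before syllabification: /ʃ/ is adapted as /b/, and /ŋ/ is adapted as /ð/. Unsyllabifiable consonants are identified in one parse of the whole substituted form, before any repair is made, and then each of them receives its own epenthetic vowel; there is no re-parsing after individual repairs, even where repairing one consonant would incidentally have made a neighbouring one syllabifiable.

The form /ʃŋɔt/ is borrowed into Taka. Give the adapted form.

bðɔte

Substitution: /ʃ/ → /b/, /ŋ/ → /ð/, giving /bðɔt/.
Syllabifying with onset maximization leaves /t/ stranded (no codas are permitted; onsets may contain at most 2 consonants).
Epenthesis after each stranded consonant: /t/ → /te/.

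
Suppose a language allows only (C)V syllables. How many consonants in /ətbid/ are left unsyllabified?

The consonants /t/, /d/ cannot be parsed into a legal (C)V syllable (no codas are permitted; onsets are limited to one consonant).

2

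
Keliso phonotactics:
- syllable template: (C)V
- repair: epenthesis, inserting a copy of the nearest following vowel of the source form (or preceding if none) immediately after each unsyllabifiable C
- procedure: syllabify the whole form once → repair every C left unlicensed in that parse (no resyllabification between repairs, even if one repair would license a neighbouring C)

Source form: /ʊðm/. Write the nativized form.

The consonants /ð/, /m/ cannot be parsed into a legal (C)V syllable (no codas are permitted; onsets are limited to one consonant).
Inserting the epenthetic vowel yields /ð/ → /ðʊ/, /m/ → /mʊ/.

ʊðʊmʊ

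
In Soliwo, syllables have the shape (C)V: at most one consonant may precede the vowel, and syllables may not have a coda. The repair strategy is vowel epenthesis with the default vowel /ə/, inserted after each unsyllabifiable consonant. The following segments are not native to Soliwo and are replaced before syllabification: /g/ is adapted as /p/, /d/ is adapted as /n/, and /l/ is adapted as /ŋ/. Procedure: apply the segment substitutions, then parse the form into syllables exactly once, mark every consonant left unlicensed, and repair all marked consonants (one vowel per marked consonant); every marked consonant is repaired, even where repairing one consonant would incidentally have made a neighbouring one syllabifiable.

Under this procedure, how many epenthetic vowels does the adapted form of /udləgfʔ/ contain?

After substitution the input is /unŋəpfʔ/.
The unsyllabifiable consonants are /n/, /p/, /f/, /ʔ/; each receives one epenthetic vowel.

4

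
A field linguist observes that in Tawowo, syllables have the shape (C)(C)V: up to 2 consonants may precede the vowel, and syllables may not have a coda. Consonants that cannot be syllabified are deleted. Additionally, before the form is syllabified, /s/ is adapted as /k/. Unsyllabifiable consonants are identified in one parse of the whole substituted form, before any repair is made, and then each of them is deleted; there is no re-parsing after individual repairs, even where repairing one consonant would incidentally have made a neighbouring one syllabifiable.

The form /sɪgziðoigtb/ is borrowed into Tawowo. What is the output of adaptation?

kɪgziðoi

Substitution: /s/ → /k/, giving /kɪgziðoigtb/.
The consonants /g/, /t/, /b/ cannot be parsed into a legal (C)(C)V syllable (no codas are permitted; onsets may contain at most 2 consonants).
Each unlicensed consonant is deleted: /g/, /t/, /b/.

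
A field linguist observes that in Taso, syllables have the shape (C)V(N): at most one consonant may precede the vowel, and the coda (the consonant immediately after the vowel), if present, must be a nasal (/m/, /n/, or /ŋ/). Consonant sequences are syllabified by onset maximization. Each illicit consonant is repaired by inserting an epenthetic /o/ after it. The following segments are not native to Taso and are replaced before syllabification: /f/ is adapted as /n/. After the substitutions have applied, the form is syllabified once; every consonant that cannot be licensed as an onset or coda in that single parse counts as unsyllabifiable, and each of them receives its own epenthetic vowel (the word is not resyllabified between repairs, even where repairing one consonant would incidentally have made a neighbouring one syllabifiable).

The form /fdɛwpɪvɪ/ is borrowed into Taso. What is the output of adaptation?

Substitution: /f/ → /n/, giving /ndɛwpɪvɪ/.
The consonants /n/, /w/ cannot be parsed into a legal (C)V(N) syllable (only a nasal (/m/, /n/, or /ŋ/) is licensed in coda position; onsets are limited to one consonant).
Epenthesis after each stranded consonant: /n/ → /no/, /w/ → /wo/.

nodɛwopɪvɪ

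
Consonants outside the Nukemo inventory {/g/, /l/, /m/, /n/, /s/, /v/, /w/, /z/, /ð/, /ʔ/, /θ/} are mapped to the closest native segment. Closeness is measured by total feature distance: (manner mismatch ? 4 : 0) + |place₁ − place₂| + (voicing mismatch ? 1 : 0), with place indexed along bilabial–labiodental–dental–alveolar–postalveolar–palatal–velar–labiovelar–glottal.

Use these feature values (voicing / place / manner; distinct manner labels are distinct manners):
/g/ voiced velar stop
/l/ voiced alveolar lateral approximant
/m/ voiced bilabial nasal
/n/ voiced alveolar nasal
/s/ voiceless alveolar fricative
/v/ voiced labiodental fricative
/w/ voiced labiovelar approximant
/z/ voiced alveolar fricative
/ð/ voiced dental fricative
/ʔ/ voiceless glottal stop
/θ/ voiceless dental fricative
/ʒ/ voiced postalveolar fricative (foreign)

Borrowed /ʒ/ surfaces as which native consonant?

/z/ is closest: same manner (fricative), place distance 1 (postalveolar→alveolar), same voicing; total 1. Next closest is /s/ at distance 2.

z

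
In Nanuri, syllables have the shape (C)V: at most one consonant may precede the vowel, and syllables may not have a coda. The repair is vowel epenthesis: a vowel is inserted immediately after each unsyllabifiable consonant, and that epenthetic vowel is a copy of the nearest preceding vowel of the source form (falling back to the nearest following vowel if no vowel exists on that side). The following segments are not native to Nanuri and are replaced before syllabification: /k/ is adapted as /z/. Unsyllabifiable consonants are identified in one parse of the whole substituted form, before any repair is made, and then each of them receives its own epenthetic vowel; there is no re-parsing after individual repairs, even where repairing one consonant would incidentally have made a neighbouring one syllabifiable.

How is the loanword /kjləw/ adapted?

zəjələwə

Substitution: /k/ → /z/, giving /zjləw/.
Under (C)V, the unsyllabifiable consonants are /z/, /j/, /w/ (no codas are permitted; onsets are limited to one consonant).
Each unlicensed consonant becomes the onset of a new syllable: /z/ → /zə/, /j/ → /jə/, /w/ → /wə/.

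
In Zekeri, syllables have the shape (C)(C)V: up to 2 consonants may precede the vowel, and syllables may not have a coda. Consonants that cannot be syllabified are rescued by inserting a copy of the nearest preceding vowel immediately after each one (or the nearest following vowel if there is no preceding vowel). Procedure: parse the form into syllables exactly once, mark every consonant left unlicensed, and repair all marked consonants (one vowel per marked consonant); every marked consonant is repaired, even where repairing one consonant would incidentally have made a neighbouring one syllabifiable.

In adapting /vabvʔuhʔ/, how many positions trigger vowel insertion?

3

The unsyllabifiable consonants are /b/, /h/, /ʔ/; each receives one epenthetic vowel.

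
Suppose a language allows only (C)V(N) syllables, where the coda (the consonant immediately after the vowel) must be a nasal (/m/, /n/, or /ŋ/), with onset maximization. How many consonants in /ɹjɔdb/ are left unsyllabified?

Under (C)V(N), the unsyllabifiable consonants are /ɹ/, /d/, /b/ (only a nasal (/m/, /n/, or /ŋ/) is licensed in coda position; onsets are limited to one consonant).

3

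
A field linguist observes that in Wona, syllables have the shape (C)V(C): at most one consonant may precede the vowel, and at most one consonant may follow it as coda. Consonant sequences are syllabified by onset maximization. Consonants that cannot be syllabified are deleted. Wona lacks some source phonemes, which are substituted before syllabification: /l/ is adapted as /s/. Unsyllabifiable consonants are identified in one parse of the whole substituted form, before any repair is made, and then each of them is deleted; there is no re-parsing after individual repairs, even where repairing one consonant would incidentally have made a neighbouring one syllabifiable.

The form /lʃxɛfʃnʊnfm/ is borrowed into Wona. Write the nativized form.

xɛfnʊn

Substitution: /l/ → /s/, giving /sʃxɛfʃnʊnfm/.
Under (C)V(C), the unsyllabifiable consonants are /s/, /ʃ/, /ʃ/, /f/, /m/ (at most one coda consonant is licensed; onsets are limited to one consonant).
Each unlicensed consonant is deleted: /s/, /ʃ/, /ʃ/, /f/, /m/.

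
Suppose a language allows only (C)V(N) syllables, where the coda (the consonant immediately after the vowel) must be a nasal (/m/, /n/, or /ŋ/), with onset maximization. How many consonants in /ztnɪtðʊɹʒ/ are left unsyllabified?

The consonants /z/, /t/, /t/, /ɹ/, /ʒ/ cannot be parsed into a legal (C)V(N) syllable (only a nasal (/m/, /n/, or /ŋ/) is licensed in coda position; onsets are limited to one consonant).

5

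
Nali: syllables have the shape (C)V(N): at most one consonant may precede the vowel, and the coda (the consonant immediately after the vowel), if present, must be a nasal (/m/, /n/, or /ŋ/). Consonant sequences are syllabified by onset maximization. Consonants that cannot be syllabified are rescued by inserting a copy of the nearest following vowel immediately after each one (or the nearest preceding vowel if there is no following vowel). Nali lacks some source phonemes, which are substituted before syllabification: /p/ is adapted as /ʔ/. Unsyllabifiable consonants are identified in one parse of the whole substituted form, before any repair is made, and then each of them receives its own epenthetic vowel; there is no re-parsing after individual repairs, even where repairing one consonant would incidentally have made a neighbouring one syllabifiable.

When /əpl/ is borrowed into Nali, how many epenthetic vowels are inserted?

After substitution the input is /əʔl/.
The unsyllabifiable consonants are /ʔ/, /l/; each receives one epenthetic vowel.

2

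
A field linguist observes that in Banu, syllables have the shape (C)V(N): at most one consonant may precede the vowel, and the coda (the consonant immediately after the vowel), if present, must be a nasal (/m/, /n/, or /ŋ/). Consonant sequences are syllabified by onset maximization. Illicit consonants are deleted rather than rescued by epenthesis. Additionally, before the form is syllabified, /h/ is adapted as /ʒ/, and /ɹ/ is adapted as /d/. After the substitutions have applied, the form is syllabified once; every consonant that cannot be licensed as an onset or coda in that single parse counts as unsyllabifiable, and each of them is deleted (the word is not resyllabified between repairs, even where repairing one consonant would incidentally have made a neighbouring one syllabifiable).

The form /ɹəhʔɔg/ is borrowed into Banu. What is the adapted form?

dəʔɔ

Substitution: /ɹ/ → /d/, /h/ → /ʒ/, giving /dəʒʔɔg/.
The consonants /ʒ/, /g/ cannot be parsed into a legal (C)V(N) syllable (only a nasal (/m/, /n/, or /ŋ/) is licensed in coda position; onsets are limited to one consonant).
Deletion applies to /ʒ/, /g/.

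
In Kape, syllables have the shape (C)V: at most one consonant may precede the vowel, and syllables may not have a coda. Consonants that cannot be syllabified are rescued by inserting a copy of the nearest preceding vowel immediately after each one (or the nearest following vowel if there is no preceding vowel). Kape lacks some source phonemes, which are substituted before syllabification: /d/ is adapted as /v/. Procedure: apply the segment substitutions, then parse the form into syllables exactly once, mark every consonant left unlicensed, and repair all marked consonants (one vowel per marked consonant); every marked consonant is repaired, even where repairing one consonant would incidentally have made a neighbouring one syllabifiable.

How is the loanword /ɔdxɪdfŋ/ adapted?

Substitution: /d/ → /v/, giving /ɔvxɪvfŋ/.
Syllabifying with onset maximization leaves /v/, /v/, /f/, /ŋ/ stranded (no codas are permitted; onsets are limited to one consonant).
Each unlicensed consonant becomes the onset of a new syllable: /v/ → /vɔ/, /v/ → /vɪ/, /f/ → /fɪ/, /ŋ/ → /ŋɪ/.

ɔvɔxɪvɪfɪŋɪ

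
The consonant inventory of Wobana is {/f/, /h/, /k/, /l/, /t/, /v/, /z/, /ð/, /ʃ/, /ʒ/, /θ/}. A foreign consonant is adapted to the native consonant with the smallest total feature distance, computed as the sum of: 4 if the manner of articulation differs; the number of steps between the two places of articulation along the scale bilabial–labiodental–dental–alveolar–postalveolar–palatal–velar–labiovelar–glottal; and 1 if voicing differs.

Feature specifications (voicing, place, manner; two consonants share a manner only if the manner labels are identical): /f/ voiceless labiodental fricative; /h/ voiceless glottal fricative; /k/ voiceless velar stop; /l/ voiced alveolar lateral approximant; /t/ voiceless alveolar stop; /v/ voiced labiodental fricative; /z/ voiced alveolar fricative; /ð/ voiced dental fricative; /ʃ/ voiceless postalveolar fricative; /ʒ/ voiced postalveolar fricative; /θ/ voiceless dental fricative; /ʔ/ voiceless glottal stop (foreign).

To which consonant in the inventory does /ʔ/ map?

k

/k/ is closest: same manner (stop), place distance 2 (glottal→velar), same voicing; total 2. Next closest is /h/ at distance 4.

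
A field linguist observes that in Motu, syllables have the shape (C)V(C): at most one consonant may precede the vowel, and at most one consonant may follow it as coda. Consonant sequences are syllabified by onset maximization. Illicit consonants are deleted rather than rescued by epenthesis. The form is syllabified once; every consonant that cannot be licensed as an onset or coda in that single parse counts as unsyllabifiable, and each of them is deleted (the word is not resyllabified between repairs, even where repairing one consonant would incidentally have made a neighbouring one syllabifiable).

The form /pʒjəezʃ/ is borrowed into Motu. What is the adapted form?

jəez

Syllabifying with onset maximization leaves /p/, /ʒ/, /ʃ/ stranded (at most one coda consonant is licensed; onsets are limited to one consonant).
Deletion applies to /p/, /ʒ/, /ʃ/.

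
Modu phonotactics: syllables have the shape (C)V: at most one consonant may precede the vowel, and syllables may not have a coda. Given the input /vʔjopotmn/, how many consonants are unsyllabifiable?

The consonants /v/, /ʔ/, /t/, /m/, /n/ cannot be parsed into a legal (C)V syllable (no codas are permitted; onsets are limited to one consonant).

5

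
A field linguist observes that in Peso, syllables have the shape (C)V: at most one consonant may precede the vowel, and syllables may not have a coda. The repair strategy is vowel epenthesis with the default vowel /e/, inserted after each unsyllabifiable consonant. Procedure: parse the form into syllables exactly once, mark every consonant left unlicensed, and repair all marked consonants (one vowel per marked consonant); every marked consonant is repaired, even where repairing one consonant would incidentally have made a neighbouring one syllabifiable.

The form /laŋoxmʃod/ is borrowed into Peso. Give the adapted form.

The consonants /x/, /m/, /d/ cannot be parsed into a legal (C)V syllable (no codas are permitted; onsets are limited to one consonant).
Epenthesis after each stranded consonant: /x/ → /xe/, /m/ → /me/, /d/ → /de/.

laŋoxemeʃode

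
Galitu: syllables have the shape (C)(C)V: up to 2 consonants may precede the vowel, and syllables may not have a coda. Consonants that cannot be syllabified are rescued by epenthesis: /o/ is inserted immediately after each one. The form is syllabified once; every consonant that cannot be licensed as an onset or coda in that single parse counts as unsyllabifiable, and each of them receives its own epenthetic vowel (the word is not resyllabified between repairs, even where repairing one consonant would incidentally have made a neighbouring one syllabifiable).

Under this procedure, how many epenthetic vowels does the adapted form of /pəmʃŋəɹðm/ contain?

The unsyllabifiable consonants are /m/, /ɹ/, /ð/, /m/; each receives one epenthetic vowel.

4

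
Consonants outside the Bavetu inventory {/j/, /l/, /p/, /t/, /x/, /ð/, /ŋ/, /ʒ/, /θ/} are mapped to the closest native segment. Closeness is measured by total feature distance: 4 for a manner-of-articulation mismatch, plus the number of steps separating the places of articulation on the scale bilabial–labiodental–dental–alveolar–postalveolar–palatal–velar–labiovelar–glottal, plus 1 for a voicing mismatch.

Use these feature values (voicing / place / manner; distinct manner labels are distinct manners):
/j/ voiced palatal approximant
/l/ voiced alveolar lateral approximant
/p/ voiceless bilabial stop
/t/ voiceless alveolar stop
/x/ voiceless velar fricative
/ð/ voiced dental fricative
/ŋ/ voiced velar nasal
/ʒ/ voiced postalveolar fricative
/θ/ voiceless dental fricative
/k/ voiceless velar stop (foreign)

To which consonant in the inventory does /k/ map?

/t/ is closest: same manner (stop), place distance 3 (velar→alveolar), same voicing; total 3. Next closest is /x/ at distance 4.

t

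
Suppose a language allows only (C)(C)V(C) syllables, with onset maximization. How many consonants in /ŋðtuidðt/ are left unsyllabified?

Syllabifying with onset maximization leaves /ŋ/, /ð/, /t/ stranded (at most one coda consonant is licensed; onsets may contain at most 2 consonants).

3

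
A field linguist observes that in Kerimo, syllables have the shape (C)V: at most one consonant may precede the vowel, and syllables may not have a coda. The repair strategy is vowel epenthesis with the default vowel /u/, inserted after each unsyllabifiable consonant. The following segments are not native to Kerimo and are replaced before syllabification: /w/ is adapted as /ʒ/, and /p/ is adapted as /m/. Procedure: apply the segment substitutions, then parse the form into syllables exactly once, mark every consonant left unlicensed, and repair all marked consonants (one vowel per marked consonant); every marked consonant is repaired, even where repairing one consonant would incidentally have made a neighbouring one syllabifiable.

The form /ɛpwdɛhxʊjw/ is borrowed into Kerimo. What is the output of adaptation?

ɛmuʒudɛhuxʊjuʒu

Substitution: /p/ → /m/, /w/ → /ʒ/, giving /ɛmʒdɛhxʊjʒ/.
Under (C)V, the unsyllabifiable consonants are /m/, /ʒ/, /h/, /j/, /ʒ/ (no codas are permitted; onsets are limited to one consonant).
Inserting the epenthetic vowel yields /m/ → /mu/, /ʒ/ → /ʒu/, /h/ → /hu/, /j/ → /ju/, /ʒ/ → /ʒu/.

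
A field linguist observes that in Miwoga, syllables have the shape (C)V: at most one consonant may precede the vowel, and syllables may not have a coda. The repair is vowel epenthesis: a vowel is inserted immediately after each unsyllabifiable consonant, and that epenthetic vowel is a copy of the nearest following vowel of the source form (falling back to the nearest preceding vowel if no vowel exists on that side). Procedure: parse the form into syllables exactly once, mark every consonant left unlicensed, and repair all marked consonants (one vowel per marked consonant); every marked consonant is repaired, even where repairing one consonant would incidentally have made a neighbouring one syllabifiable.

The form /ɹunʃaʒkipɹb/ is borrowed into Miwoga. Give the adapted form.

ɹunaʃaʒikipiɹibi

Syllabifying with onset maximization leaves /n/, /ʒ/, /p/, /ɹ/, /b/ stranded (no codas are permitted; onsets are limited to one consonant).
Each unlicensed consonant becomes the onset of a new syllable: /n/ → /na/, /ʒ/ → /ʒi/, /p/ → /pi/, /ɹ/ → /ɹi/, /b/ → /bi/.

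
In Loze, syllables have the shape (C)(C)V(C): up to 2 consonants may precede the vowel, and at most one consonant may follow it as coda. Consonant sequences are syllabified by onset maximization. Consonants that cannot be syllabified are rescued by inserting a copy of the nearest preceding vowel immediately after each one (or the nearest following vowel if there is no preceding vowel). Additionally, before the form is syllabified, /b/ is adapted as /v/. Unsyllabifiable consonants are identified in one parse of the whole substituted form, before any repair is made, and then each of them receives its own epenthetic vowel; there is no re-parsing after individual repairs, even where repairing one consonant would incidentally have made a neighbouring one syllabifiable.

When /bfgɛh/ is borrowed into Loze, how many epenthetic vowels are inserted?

After substitution the input is /vfgɛh/.
The unsyllabifiable consonants are /v/; each receives one epenthetic vowel.

1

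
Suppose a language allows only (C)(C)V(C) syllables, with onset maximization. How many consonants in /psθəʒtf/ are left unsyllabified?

3

Under (C)(C)V(C), the unsyllabifiable consonants are /p/, /t/, /f/ (at most one coda consonant is licensed; onsets may contain at most 2 consonants).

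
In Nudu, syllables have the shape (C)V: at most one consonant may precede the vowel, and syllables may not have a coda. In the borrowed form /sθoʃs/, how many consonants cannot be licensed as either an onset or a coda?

Syllabifying with onset maximization leaves /s/, /ʃ/, /s/ stranded (no codas are permitted; onsets are limited to one consonant).

3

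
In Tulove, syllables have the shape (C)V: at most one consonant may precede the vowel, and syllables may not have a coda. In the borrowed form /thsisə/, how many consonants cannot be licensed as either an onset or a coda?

The consonants /t/, /h/ cannot be parsed into a legal (C)V syllable (no codas are permitted; onsets are limited to one consonant).

2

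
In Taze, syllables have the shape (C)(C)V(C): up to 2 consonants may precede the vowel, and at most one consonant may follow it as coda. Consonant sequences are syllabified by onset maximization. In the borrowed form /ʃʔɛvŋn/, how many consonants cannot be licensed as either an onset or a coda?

2

Syllabifying with onset maximization leaves /ŋ/, /n/ stranded (at most one coda consonant is licensed; onsets may contain at most 2 consonants).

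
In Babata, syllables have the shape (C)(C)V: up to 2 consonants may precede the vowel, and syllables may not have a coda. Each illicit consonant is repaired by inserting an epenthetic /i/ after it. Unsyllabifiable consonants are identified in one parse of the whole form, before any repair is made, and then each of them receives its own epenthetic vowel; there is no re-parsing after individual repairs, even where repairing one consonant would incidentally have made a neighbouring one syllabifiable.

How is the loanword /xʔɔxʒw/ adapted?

Syllabifying with onset maximization leaves /x/, /ʒ/, /w/ stranded (no codas are permitted; onsets may contain at most 2 consonants).
Each unlicensed consonant becomes the onset of a new syllable: /x/ → /xi/, /ʒ/ → /ʒi/, /w/ → /wi/.

xʔɔxiʒiwi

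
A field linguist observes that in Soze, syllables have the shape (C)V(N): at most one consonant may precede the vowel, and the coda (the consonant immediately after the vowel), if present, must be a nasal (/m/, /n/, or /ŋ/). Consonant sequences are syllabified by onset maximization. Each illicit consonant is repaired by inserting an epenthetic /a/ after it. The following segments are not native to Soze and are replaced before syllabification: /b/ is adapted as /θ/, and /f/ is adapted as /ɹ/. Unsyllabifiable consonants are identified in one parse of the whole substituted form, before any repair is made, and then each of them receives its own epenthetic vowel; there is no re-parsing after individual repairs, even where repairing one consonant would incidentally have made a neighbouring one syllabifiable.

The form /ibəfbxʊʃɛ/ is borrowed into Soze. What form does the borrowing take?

Substitution: /b/ → /θ/, /f/ → /ɹ/, giving /iθəɹθxʊʃɛ/.
The consonants /ɹ/, /θ/ cannot be parsed into a legal (C)V(N) syllable (only a nasal (/m/, /n/, or /ŋ/) is licensed in coda position; onsets are limited to one consonant).
Epenthesis after each stranded consonant: /ɹ/ → /ɹa/, /θ/ → /θa/.

iθəɹaθaxʊʃɛ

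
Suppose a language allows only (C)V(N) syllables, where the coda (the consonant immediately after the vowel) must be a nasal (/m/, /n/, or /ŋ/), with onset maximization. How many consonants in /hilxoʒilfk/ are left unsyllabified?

4

Syllabifying with onset maximization leaves /l/, /l/, /f/, /k/ stranded (only a nasal (/m/, /n/, or /ŋ/) is licensed in coda position; onsets are limited to one consonant).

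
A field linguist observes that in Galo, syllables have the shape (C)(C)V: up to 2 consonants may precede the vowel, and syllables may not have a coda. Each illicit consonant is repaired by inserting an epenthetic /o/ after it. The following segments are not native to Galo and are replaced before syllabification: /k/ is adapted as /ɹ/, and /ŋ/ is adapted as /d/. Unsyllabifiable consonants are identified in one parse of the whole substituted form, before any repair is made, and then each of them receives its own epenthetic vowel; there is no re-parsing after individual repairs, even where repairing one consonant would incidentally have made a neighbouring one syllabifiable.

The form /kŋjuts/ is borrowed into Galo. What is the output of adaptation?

ɹodjutoso

Substitution: /k/ → /ɹ/, /ŋ/ → /d/, giving /ɹdjuts/.
Syllabifying with onset maximization leaves /ɹ/, /t/, /s/ stranded (no codas are permitted; onsets may contain at most 2 consonants).
Inserting the epenthetic vowel yields /ɹ/ → /ɹo/, /t/ → /to/, /s/ → /so/.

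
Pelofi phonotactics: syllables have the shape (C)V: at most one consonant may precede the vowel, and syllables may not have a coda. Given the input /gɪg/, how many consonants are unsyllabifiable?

1

Syllabifying with onset maximization leaves /g/ stranded (no codas are permitted; onsets are limited to one consonant).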